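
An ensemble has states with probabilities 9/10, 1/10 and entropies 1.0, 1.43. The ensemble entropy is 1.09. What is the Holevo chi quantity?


chi = S(rho) - sum_i p_i * S(rho_i)
Weighted entropy = 9/10 * 1.0 + 1/10 * 1.43
= 1.0430
chi = 1.09 - 1.0430
= 0.0470

0.0470


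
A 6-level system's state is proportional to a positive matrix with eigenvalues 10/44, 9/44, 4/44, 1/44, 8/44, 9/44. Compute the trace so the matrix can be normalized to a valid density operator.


tr(M) = sum of eigenvalues
= 10/44 + 9/44 + 4/44 + 1/44 + 8/44 + 9/44
= 41/44
= 0.9318

0.9318


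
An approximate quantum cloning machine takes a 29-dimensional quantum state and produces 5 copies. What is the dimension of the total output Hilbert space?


Output space = H^(tensor 5) where dim(H) = 29
dim = 29^5
= 841 (after 2 factors)
= 24389 (after 3 factors)
= 707281 (after 4 factors)
= 20511149 (after 5 factors)
= 20511149

20511149


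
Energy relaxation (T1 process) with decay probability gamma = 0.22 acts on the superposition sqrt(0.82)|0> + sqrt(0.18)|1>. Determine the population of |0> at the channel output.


For amplitude damping with parameter gamma on state sqrt(a)|0> + sqrt(b)|1>:
alpha^2 = 0.82, beta^2 = 0.18
P(|0>) = alpha^2 + gamma * beta^2
= 0.82 + 0.22 * 0.18
= 0.82 + 0.0396
= 0.8596

0.8596


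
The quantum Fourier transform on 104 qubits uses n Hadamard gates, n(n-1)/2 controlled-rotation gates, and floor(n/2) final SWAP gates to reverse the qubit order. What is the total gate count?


Hadamard gates: 104
Controlled rotations: n*(n-1)/2 = 104*103/2 = 5356
SWAP gates: floor(n/2) = floor(104/2) = 52
Total = 104 + 5356 + 52
= 5512

5512


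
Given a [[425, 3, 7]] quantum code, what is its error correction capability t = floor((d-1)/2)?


Code parameters: [[425, 3, 7]], distance d = 7.
Number of correctable errors = floor((d-1)/2)
= floor((7 - 1)/2)
= floor(6/2)
= 3

3


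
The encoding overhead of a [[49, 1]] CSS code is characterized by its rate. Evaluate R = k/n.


Code rate R = k/n
= 1/49
= 0.0204

0.0204


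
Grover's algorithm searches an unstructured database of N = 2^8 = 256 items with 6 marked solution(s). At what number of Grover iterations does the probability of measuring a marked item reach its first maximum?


After j Grover iterations the success probability is P(j) = sin^2((2j+1)*theta), where sin(theta) = sqrt(k/N).
N = 2^8 = 256, k = 6
sin(theta) = sqrt(k/N) = 0.1530931089
theta = arcsin(sqrt(k/N)) = 0.1536975255 rad
P(j) reaches its first maximum when (2j+1)*theta is as close as possible to pi/2, i.e. j = round(pi/(4*theta) - 1/2).
pi/(4*theta) - 1/2 = 4.6100
(For comparison, the common estimate pi/4 * sqrt(N/k) = 5.1302; the exact maximiser is used here.)
Optimal iterations = 5

5


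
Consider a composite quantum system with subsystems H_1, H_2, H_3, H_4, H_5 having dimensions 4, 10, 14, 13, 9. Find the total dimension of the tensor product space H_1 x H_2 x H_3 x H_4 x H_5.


dim(H_1 x H_2 x H_3 x H_4 x H_5) = 4 * 10 * 14 * 13 * 9
= 40 * 14 * 13 * 9
= 560 * 13 * 9
= 7280 * 9
= 65520

65520


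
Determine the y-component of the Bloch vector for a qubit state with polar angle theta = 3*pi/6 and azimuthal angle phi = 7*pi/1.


theta = 1.5708, phi = 21.9911
r_y = sin(theta)*sin(phi) = 1.0000 * 0.0000
r_y = 0.0000

0.0000


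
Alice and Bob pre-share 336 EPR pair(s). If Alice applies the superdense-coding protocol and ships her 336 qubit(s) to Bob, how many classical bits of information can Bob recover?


Superdense coding allows 2 classical bits per shared entangled pair.
336 pair(s) -> 2 * 336 = 672 classical bits

672


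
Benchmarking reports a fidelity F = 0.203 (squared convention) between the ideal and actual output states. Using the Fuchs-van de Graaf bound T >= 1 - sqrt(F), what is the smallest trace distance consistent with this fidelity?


Fuchs-van de Graaf (squared-fidelity convention): 1 - sqrt(F) <= T <= sqrt(1 - F).
Lower bound: T >= 1 - sqrt(F)
sqrt(F) = sqrt(0.203) = 0.4506
T >= 1 - 0.4506
T >= 0.5494

0.5494


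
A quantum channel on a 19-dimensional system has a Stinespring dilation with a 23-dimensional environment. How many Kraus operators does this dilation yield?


Tracing out the environment in an orthonormal basis {|i>_E} gives Kraus operators K_i = <i|_E U |0>_E.
Number of Kraus operators = dim(H_env) = d_env
= 23

23


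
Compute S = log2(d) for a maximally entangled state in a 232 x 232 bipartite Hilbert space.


For a maximally entangled state in d x d:
S = log2(d) = log2(232)
= 7.8580

7.8580


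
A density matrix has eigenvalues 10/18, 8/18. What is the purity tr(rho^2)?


tr(rho^2) = sum of eigenvalues squared
= (10/18)^2 + (8/18)^2
= (100 + 64) / 324
= 164/324
= 0.5062

0.5062


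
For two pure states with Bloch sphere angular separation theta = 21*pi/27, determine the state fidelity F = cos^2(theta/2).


For states separated by angle theta on Bloch sphere:
F = cos^2(theta/2)
theta = 21*pi/27 = 2.4435
theta/2 = 1.2217
cos(theta/2) = 0.3420
F = 0.1170

0.1170


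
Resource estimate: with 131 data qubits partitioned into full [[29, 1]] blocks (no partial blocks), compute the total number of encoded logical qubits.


Each code block uses 29 physical qubits for 1 logical qubit(s).
Number of complete blocks = floor(131 / 29) = 4
Logical qubits = 4 * 1
= 4

4


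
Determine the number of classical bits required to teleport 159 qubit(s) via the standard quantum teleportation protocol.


Quantum teleportation requires 2 classical bits per qubit teleported.
159 qubit(s) -> 2 * 159 = 318 classical bits

318


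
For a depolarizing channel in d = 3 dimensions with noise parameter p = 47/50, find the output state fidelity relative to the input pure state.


F = (1-p) + p/d
= (1 - 0.9400) + 0.9400/3
= 0.0600 + 0.3133
= 0.3733

0.3733


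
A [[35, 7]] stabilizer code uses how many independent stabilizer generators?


For an [[n,k]] stabilizer code:
Number of stabilizer generators = n - k
= 35 - 7
= 28

28


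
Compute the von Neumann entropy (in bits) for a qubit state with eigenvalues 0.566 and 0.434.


S = -p*log2(p) - (1-p)*log2(1-p)
p = 0.5660, 1-p = 0.4340
= -0.5660 * log2(0.5660) - 0.4340 * log2(0.4340)
= -(-0.4648) - (-0.5226)
= 0.9874

0.9874


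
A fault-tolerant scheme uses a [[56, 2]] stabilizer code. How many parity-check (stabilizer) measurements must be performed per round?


For an [[n,k]] stabilizer code:
Number of stabilizer generators = n - k
= 56 - 2
= 54

54


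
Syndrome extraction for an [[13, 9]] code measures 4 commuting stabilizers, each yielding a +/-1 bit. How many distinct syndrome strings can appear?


Each stabilizer generator gives a binary (+1 or -1) measurement outcome.
With 4 independent generators:
Total syndromes = 2^4
= 16

16


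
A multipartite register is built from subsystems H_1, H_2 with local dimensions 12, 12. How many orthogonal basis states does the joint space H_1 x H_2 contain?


dim(H_1 x H_2) = 12 * 12
= 144

144


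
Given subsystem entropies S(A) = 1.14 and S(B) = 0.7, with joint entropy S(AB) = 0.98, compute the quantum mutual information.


I(A:B) = S(A) + S(B) - S(AB)
= 1.14 + 0.7 - 0.98
= 0.8600

0.8600


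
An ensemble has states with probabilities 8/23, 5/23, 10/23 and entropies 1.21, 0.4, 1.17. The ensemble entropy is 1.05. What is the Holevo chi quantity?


chi = S(rho) - sum_i p_i * S(rho_i)
Weighted entropy = 8/23 * 1.21 + 5/23 * 0.4 + 10/23 * 1.17
= 1.0165
chi = 1.05 - 1.0165
= 0.0335

0.0335


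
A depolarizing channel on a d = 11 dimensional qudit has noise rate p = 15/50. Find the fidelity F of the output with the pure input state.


F = (1-p) + p/d
= (1 - 0.3000) + 0.3000/11
= 0.7000 + 0.0273
= 0.7273

0.7273


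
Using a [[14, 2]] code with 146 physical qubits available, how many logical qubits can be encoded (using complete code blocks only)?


Each code block uses 14 physical qubits for 2 logical qubit(s).
Number of complete blocks = floor(146 / 14) = 10
Logical qubits = 10 * 2
= 20

20


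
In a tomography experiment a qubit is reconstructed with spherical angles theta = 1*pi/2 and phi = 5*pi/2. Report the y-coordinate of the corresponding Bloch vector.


theta = 1.5708, phi = 7.8540
r_y = sin(theta)*sin(phi) = 1.0000 * 1.0000
r_y = 1.0000

1.0000


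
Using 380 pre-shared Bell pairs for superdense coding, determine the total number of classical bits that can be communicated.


Superdense coding allows 2 classical bits per shared entangled pair.
380 pair(s) -> 2 * 380 = 760 classical bits

760


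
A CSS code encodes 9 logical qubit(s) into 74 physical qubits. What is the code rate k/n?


Code rate R = k/n
= 9/74
= 0.1216

0.1216


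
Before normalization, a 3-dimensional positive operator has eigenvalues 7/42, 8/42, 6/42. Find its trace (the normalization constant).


tr(M) = sum of eigenvalues
= 7/42 + 8/42 + 6/42
= 21/42
= 0.5000

0.5000


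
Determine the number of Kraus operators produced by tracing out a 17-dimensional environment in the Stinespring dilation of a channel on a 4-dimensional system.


Tracing out the environment in an orthonormal basis {|i>_E} gives Kraus operators K_i = <i|_E U |0>_E.
Number of Kraus operators = dim(H_env) = d_env
= 17

17


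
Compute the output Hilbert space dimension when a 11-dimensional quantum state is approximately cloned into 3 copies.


Output space = H^(tensor 3) where dim(H) = 11
dim = 11^3
= 121 (after 2 factors)
= 1331 (after 3 factors)
= 1331

1331


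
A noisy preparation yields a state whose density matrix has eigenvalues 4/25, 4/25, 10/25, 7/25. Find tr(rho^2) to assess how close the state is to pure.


tr(rho^2) = sum of eigenvalues squared
= (4/25)^2 + (4/25)^2 + (10/25)^2 + (7/25)^2
= (16 + 16 + 100 + 49) / 625
= 181/625
= 0.2896

0.2896


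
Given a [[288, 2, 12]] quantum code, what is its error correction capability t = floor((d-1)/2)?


Code parameters: [[288, 2, 12]], distance d = 12.
Number of correctable errors = floor((d-1)/2)
= floor((12 - 1)/2)
= floor(11/2)
= 5

5


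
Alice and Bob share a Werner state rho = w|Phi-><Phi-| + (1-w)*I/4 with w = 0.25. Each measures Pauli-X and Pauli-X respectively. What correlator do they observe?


|Phi-> = (|00> - |11>)/sqrt(2)
For the pure Bell state, <X_A X_B> = -1 (Bell-state Pauli correlator).
The maximally-mixed part I/4 has tr(I/4 * P tensor P) = 0 for any traceless Pauli P.
So <X_A X_B>_rho = w * (-1) + (1 - w) * 0
= 0.25 * (-1)
= -0.2500

-0.2500


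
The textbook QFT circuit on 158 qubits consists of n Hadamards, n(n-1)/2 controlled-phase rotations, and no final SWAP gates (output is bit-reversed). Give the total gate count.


Hadamard gates: 158
Controlled rotations: n*(n-1)/2 = 158*157/2 = 12403
SWAP gates: 0 (omitted)
Total = 158 + 12403
= 12561

12561


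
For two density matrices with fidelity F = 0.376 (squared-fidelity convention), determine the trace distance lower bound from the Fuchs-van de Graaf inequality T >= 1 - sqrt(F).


Fuchs-van de Graaf (squared-fidelity convention): 1 - sqrt(F) <= T <= sqrt(1 - F).
Lower bound: T >= 1 - sqrt(F)
sqrt(F) = sqrt(0.376) = 0.6132
T >= 1 - 0.6132
T >= 0.3868

0.3868


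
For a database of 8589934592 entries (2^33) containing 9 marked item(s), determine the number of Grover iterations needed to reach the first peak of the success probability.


After j Grover iterations the success probability is P(j) = sin^2((2j+1)*theta), where sin(theta) = sqrt(k/N).
N = 2^33 = 8589934592, k = 9
sin(theta) = sqrt(k/N) = 3.236877966e-05
theta = arcsin(sqrt(k/N)) = 3.236877966e-05 rad
P(j) reaches its first maximum when (2j+1)*theta is as close as possible to pi/2, i.e. j = round(pi/(4*theta) - 1/2).
pi/(4*theta) - 1/2 = 24263.5647
(For comparison, the common estimate pi/4 * sqrt(N/k) = 24264.0647; the exact maximiser is used here.)
Optimal iterations = 24264

24264


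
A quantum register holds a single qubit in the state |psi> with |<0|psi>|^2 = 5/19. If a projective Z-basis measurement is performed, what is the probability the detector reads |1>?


|alpha|^2 = 5/19 = 0.2632
|beta|^2 = 1 - 5/19 = 14/19 = 0.7368
P(|1>) = |beta|^2 = 0.7368

0.7368


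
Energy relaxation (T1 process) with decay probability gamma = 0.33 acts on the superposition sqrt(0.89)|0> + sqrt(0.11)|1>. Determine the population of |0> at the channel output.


For amplitude damping with parameter gamma on state sqrt(a)|0> + sqrt(b)|1>:
alpha^2 = 0.89, beta^2 = 0.11
P(|0>) = alpha^2 + gamma * beta^2
= 0.89 + 0.33 * 0.11
= 0.89 + 0.0363
= 0.9263

0.9263


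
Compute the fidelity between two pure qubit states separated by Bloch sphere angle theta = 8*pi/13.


For states separated by angle theta on Bloch sphere:
F = cos^2(theta/2)
theta = 8*pi/13 = 1.9333
theta/2 = 0.9666
cos(theta/2) = 0.5681
F = 0.3227

0.3227


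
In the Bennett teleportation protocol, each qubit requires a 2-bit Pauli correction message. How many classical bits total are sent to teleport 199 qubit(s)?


Quantum teleportation requires 2 classical bits per qubit teleported.
199 qubit(s) -> 2 * 199 = 398 classical bits

398


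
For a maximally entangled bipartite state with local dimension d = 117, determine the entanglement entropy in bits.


For a maximally entangled state in d x d:
S = log2(d) = log2(117)
= 6.8704

6.8704


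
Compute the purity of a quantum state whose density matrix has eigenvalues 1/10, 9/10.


tr(rho^2) = sum of eigenvalues squared
= (1/10)^2 + (9/10)^2
= (1 + 81) / 100
= 82/100
= 0.8200

0.8200


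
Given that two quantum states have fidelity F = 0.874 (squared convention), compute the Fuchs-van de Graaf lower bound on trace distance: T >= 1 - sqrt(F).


Fuchs-van de Graaf (squared-fidelity convention): 1 - sqrt(F) <= T <= sqrt(1 - F).
Lower bound: T >= 1 - sqrt(F)
sqrt(F) = sqrt(0.874) = 0.9349
T >= 1 - 0.9349
T >= 0.0651

0.0651


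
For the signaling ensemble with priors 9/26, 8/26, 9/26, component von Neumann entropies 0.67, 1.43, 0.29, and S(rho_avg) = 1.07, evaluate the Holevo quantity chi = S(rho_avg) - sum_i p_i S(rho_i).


chi = S(rho) - sum_i p_i * S(rho_i)
Weighted entropy = 9/26 * 0.67 + 8/26 * 1.43 + 9/26 * 0.29
= 0.7723
chi = 1.07 - 0.7723
= 0.2977

0.2977


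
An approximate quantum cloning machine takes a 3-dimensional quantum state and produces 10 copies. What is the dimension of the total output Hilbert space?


Output space = H^(tensor 10) where dim(H) = 3
dim = 3^10
= 9 (after 2 factors)
= 27 (after 3 factors)
= 81 (after 4 factors)
= 243 (after 5 factors)
= 729 (after 6 factors)
= 2187 (after 7 factors)
= 6561 (after 8 factors)
= 19683 (after 9 factors)
= 59049 (after 10 factors)
= 59049

59049


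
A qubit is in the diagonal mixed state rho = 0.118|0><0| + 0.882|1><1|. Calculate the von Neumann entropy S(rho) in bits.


S = -p*log2(p) - (1-p)*log2(1-p)
p = 0.1180, 1-p = 0.8820
= -0.1180 * log2(0.1180) - 0.8820 * log2(0.8820)
= -(-0.3638) - (-0.1598)
= 0.5236

0.5236


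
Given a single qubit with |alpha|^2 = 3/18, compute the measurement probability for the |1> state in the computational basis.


|alpha|^2 = 3/18 = 0.1667
|beta|^2 = 1 - 3/18 = 15/18 = 0.8333
P(|1>) = |beta|^2 = 0.8333

0.8333


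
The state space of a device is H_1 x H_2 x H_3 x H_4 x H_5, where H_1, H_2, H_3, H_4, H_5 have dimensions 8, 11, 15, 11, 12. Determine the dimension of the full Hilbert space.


dim(H_1 x H_2 x H_3 x H_4 x H_5) = 8 * 11 * 15 * 11 * 12
= 88 * 15 * 11 * 12
= 1320 * 11 * 12
= 14520 * 12
= 174240

174240


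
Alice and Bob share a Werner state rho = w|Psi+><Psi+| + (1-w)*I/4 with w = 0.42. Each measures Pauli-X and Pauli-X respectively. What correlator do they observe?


|Psi+> = (|01> + |10>)/sqrt(2)
For the pure Bell state, <X_A X_B> = +1 (Bell-state Pauli correlator).
The maximally-mixed part I/4 has tr(I/4 * P tensor P) = 0 for any traceless Pauli P.
So <X_A X_B>_rho = w * (+1) + (1 - w) * 0
= 0.42 * (+1)
= 0.4200

0.4200


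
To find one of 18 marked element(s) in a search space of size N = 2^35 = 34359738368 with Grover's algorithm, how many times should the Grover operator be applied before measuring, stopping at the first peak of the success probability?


After j Grover iterations the success probability is P(j) = sin^2((2j+1)*theta), where sin(theta) = sqrt(k/N).
N = 2^35 = 34359738368, k = 18
sin(theta) = sqrt(k/N) = 2.288818359e-05
theta = arcsin(sqrt(k/N)) = 2.28881836e-05 rad
P(j) reaches its first maximum when (2j+1)*theta is as close as possible to pi/2, i.e. j = round(pi/(4*theta) - 1/2).
pi/(4*theta) - 1/2 = 34314.0694
(For comparison, the common estimate pi/4 * sqrt(N/k) = 34314.5694; the exact maximiser is used here.)
Optimal iterations = 34314

34314


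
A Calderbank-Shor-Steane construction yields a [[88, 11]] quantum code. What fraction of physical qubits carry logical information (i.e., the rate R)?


Code rate R = k/n
= 11/88
= 0.1250

0.1250


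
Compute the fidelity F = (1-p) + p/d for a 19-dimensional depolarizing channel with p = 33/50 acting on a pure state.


F = (1-p) + p/d
= (1 - 0.6600) + 0.6600/19
= 0.3400 + 0.0347
= 0.3747

0.3747


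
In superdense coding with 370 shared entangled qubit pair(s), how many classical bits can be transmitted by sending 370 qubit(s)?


Superdense coding allows 2 classical bits per shared entangled pair.
370 pair(s) -> 2 * 370 = 740 classical bits

740


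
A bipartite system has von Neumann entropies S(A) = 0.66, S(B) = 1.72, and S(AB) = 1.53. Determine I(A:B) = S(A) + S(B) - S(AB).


I(A:B) = S(A) + S(B) - S(AB)
= 0.66 + 1.72 - 1.53
= 0.8500

0.8500


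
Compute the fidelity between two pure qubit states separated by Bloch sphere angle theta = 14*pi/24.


For states separated by angle theta on Bloch sphere:
F = cos^2(theta/2)
theta = 14*pi/24 = 1.8326
theta/2 = 0.9163
cos(theta/2) = 0.6088
F = 0.3706

0.3706


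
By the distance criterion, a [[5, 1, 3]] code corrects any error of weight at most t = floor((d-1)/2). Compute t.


Code parameters: [[5, 1, 3]], distance d = 3.
Number of correctable errors = floor((d-1)/2)
= floor((3 - 1)/2)
= floor(2/2)
= 1

1


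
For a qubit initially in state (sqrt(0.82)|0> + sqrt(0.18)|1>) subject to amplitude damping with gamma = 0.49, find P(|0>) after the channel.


For amplitude damping with parameter gamma on state sqrt(a)|0> + sqrt(b)|1>:
alpha^2 = 0.82, beta^2 = 0.18
P(|0>) = alpha^2 + gamma * beta^2
= 0.82 + 0.49 * 0.18
= 0.82 + 0.0882
= 0.9082

0.9082


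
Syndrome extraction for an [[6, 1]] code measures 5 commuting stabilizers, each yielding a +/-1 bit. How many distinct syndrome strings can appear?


Each stabilizer generator gives a binary (+1 or -1) measurement outcome.
With 5 independent generators:
Total syndromes = 2^5
= 32

32


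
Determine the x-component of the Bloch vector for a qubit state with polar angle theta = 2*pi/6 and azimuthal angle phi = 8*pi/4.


theta = 1.0472, phi = 6.2832
r_x = sin(theta)*cos(phi) = 0.8660 * 1.0000
r_x = 0.8660

0.8660


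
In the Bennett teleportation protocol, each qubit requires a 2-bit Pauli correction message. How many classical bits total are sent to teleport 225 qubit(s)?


Quantum teleportation requires 2 classical bits per qubit teleported.
225 qubit(s) -> 2 * 225 = 450 classical bits

450


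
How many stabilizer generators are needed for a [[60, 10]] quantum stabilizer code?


For an [[n,k]] stabilizer code:
Number of stabilizer generators = n - k
= 60 - 10
= 50

50


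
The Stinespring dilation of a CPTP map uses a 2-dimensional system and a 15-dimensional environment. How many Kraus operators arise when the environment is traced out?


Tracing out the environment in an orthonormal basis {|i>_E} gives Kraus operators K_i = <i|_E U |0>_E.
Number of Kraus operators = dim(H_env) = d_env
= 15

15


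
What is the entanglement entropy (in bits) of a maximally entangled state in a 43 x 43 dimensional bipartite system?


For a maximally entangled state in d x d:
S = log2(d) = log2(43)
= 5.4263

5.4263


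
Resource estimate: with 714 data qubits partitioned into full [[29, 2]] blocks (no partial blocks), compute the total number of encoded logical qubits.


Each code block uses 29 physical qubits for 2 logical qubit(s).
Number of complete blocks = floor(714 / 29) = 24
Logical qubits = 24 * 2
= 48

48


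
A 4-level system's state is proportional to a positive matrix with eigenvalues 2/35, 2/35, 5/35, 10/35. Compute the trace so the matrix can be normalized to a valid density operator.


tr(M) = sum of eigenvalues
= 2/35 + 2/35 + 5/35 + 10/35
= 19/35
= 0.5429

0.5429


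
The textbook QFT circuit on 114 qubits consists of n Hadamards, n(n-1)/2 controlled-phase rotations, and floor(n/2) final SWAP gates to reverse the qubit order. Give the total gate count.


Hadamard gates: 114
Controlled rotations: n*(n-1)/2 = 114*113/2 = 6441
SWAP gates: floor(n/2) = floor(114/2) = 57
Total = 114 + 6441 + 57
= 6612

6612


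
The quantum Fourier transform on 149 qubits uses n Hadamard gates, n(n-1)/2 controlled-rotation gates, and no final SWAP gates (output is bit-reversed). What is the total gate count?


Hadamard gates: 149
Controlled rotations: n*(n-1)/2 = 149*148/2 = 11026
SWAP gates: 0 (omitted)
Total = 149 + 11026
= 11175

11175


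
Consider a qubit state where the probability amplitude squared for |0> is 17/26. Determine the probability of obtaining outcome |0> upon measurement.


|alpha|^2 = 17/26 = 0.6538
|beta|^2 = 1 - 17/26 = 9/26 = 0.3462
P(|0>) = |alpha|^2 = 0.6538

0.6538


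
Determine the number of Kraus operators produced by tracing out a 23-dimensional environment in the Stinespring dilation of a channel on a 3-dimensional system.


Tracing out the environment in an orthonormal basis {|i>_E} gives Kraus operators K_i = <i|_E U |0>_E.
Number of Kraus operators = dim(H_env) = d_env
= 23

23


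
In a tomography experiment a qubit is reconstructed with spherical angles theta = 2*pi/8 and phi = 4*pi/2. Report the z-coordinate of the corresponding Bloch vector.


theta = 0.7854, phi = 6.2832
r_z = cos(theta) = 0.7071

0.7071


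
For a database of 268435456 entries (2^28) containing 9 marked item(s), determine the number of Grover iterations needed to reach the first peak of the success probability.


After j Grover iterations the success probability is P(j) = sin^2((2j+1)*theta), where sin(theta) = sqrt(k/N).
N = 2^28 = 268435456, k = 9
sin(theta) = sqrt(k/N) = 0.0001831054688
theta = arcsin(sqrt(k/N)) = 0.0001831054698 rad
P(j) reaches its first maximum when (2j+1)*theta is as close as possible to pi/2, i.e. j = round(pi/(4*theta) - 1/2).
pi/(4*theta) - 1/2 = 4288.8211
(For comparison, the common estimate pi/4 * sqrt(N/k) = 4289.3212; the exact maximiser is used here.)
Optimal iterations = 4289

4289


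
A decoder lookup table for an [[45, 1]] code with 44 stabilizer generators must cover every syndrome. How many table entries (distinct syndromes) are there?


Each stabilizer generator gives a binary (+1 or -1) measurement outcome.
With 44 independent generators:
Total syndromes = 2^44
= 17592186044416

17592186044416


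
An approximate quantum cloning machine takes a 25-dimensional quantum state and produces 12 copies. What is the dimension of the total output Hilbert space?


Output space = H^(tensor 12) where dim(H) = 25
dim = 25^12
= 625 (after 2 factors)
= 15625 (after 3 factors)
= 390625 (after 4 factors)
= 9765625 (after 5 factors)
= 244140625 (after 6 factors)
= 6103515625 (after 7 factors)
= 152587890625 (after 8 factors)
= 3814697265625 (after 9 factors)
= 95367431640625 (after 10 factors)
= 2384185791015625 (after 11 factors)
= 59604644775390625 (after 12 factors)
= 59604644775390625

59604644775390625


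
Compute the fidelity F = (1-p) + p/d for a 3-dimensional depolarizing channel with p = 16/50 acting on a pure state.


F = (1-p) + p/d
= (1 - 0.3200) + 0.3200/3
= 0.6800 + 0.1067
= 0.7867

0.7867


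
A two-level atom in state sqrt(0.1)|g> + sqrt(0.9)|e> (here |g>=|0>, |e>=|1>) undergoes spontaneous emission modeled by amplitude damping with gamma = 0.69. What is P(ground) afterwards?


For amplitude damping with parameter gamma on state sqrt(a)|0> + sqrt(b)|1>:
alpha^2 = 0.1, beta^2 = 0.9
P(|0>) = alpha^2 + gamma * beta^2
= 0.1 + 0.69 * 0.9
= 0.1 + 0.6210
= 0.7210

0.7210


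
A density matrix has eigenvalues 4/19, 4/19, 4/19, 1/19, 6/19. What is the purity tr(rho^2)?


tr(rho^2) = sum of eigenvalues squared
= (4/19)^2 + (4/19)^2 + (4/19)^2 + (1/19)^2 + (6/19)^2
= (16 + 16 + 16 + 1 + 36) / 361
= 85/361
= 0.2355

0.2355


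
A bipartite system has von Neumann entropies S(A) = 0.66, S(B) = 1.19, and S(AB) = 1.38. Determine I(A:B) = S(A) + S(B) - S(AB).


I(A:B) = S(A) + S(B) - S(AB)
= 0.66 + 1.19 - 1.38
= 0.4700

0.4700


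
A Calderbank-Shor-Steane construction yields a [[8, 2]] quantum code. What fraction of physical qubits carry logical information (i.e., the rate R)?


Code rate R = k/n
= 2/8
= 0.2500

0.2500


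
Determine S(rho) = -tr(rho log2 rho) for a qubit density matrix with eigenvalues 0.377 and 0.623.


S = -p*log2(p) - (1-p)*log2(1-p)
p = 0.3770, 1-p = 0.6230
= -0.3770 * log2(0.3770) - 0.6230 * log2(0.6230)
= -(-0.5306) - (-0.4253)
= 0.9559

0.9559


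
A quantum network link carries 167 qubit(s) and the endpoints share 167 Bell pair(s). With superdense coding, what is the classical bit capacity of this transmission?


Superdense coding allows 2 classical bits per shared entangled pair.
167 pair(s) -> 2 * 167 = 334 classical bits

334


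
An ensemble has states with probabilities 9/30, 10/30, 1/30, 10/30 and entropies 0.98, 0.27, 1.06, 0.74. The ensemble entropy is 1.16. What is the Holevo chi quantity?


chi = S(rho) - sum_i p_i * S(rho_i)
Weighted entropy = 9/30 * 0.98 + 10/30 * 0.27 + 1/30 * 1.06 + 10/30 * 0.74
= 0.6660
chi = 1.16 - 0.6660
= 0.4940

0.4940


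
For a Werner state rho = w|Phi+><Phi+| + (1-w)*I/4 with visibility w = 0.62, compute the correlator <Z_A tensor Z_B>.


|Phi+> = (|00> + |11>)/sqrt(2)
For the pure Bell state, <Z_A Z_B> = +1 (Bell-state Pauli correlator).
The maximally-mixed part I/4 has tr(I/4 * P tensor P) = 0 for any traceless Pauli P.
So <Z_A Z_B>_rho = w * (+1) + (1 - w) * 0
= 0.62 * (+1)
= 0.6200

0.6200


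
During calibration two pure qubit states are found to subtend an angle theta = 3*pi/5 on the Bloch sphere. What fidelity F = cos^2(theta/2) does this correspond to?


For states separated by angle theta on Bloch sphere:
F = cos^2(theta/2)
theta = 3*pi/5 = 1.8850
theta/2 = 0.9425
cos(theta/2) = 0.5878
F = 0.3455

0.3455


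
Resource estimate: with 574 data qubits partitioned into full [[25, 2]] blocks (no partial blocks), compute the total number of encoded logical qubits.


Each code block uses 25 physical qubits for 2 logical qubit(s).
Number of complete blocks = floor(574 / 25) = 22
Logical qubits = 22 * 2
= 44

44


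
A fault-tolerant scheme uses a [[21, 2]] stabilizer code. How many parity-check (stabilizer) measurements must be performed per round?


For an [[n,k]] stabilizer code:
Number of stabilizer generators = n - k
= 21 - 2
= 19

19


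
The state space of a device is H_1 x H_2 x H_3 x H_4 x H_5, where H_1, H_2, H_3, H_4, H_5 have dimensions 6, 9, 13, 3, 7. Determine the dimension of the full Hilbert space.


dim(H_1 x H_2 x H_3 x H_4 x H_5) = 6 * 9 * 13 * 3 * 7
= 54 * 13 * 3 * 7
= 702 * 3 * 7
= 2106 * 7
= 14742

14742


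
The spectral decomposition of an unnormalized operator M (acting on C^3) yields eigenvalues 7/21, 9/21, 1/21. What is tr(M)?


tr(M) = sum of eigenvalues
= 7/21 + 9/21 + 1/21
= 17/21
= 0.8095

0.8095


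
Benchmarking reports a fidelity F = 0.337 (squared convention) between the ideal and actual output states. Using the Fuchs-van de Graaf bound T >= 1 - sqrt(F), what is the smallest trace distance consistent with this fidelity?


Fuchs-van de Graaf (squared-fidelity convention): 1 - sqrt(F) <= T <= sqrt(1 - F).
Lower bound: T >= 1 - sqrt(F)
sqrt(F) = sqrt(0.337) = 0.5805
T >= 1 - 0.5805
T >= 0.4195

0.4195


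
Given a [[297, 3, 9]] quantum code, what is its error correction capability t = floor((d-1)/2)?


Code parameters: [[297, 3, 9]], distance d = 9.
Number of correctable errors = floor((d-1)/2)
= floor((9 - 1)/2)
= floor(8/2)
= 4

4


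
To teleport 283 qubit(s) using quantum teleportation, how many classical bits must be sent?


Quantum teleportation requires 2 classical bits per qubit teleported.
283 qubit(s) -> 2 * 283 = 566 classical bits

566


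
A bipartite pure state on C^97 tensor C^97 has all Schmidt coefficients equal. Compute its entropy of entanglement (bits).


For a maximally entangled state in d x d:
S = log2(d) = log2(97)
= 6.5999

6.5999


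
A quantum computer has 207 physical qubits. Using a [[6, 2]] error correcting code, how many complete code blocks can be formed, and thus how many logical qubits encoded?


Each code block uses 6 physical qubits for 2 logical qubit(s).
Number of complete blocks = floor(207 / 6) = 34
Logical qubits = 34 * 2
= 68

68


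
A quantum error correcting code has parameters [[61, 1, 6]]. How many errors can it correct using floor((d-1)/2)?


Code parameters: [[61, 1, 6]], distance d = 6.
Number of correctable errors = floor((d-1)/2)
= floor((6 - 1)/2)
= floor(5/2)
= 2

2


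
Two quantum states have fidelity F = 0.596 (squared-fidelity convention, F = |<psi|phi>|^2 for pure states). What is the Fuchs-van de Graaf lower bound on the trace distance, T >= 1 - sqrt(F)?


Fuchs-van de Graaf (squared-fidelity convention): 1 - sqrt(F) <= T <= sqrt(1 - F).
Lower bound: T >= 1 - sqrt(F)
sqrt(F) = sqrt(0.596) = 0.7720
T >= 1 - 0.7720
T >= 0.2280

0.2280


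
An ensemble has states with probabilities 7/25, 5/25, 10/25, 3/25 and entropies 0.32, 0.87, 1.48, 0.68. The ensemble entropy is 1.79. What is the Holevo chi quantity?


chi = S(rho) - sum_i p_i * S(rho_i)
Weighted entropy = 7/25 * 0.32 + 5/25 * 0.87 + 10/25 * 1.48 + 3/25 * 0.68
= 0.9372
chi = 1.79 - 0.9372
= 0.8528

0.8528


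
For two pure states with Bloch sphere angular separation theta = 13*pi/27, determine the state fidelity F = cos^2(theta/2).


For states separated by angle theta on Bloch sphere:
F = cos^2(theta/2)
theta = 13*pi/27 = 1.5126
theta/2 = 0.7563
cos(theta/2) = 0.7274
F = 0.5291

0.5291


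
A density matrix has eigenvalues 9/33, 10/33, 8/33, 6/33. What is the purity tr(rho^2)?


tr(rho^2) = sum of eigenvalues squared
= (9/33)^2 + (10/33)^2 + (8/33)^2 + (6/33)^2
= (81 + 100 + 64 + 36) / 1089
= 281/1089
= 0.2580

0.2580


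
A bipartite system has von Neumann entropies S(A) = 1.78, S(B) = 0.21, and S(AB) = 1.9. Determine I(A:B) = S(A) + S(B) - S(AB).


I(A:B) = S(A) + S(B) - S(AB)
= 1.78 + 0.21 - 1.9
= 0.0900

0.0900


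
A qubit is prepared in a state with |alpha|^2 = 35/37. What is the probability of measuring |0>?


|alpha|^2 = 35/37 = 0.9459
|beta|^2 = 1 - 35/37 = 2/37 = 0.0541
P(|0>) = |alpha|^2 = 0.9459

0.9459


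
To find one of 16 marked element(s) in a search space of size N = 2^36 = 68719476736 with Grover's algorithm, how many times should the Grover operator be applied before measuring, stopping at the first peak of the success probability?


After j Grover iterations the success probability is P(j) = sin^2((2j+1)*theta), where sin(theta) = sqrt(k/N).
N = 2^36 = 68719476736, k = 16
sin(theta) = sqrt(k/N) = 1.525878906e-05
theta = arcsin(sqrt(k/N)) = 1.525878906e-05 rad
P(j) reaches its first maximum when (2j+1)*theta is as close as possible to pi/2, i.e. j = round(pi/(4*theta) - 1/2).
pi/(4*theta) - 1/2 = 51471.3540
(For comparison, the common estimate pi/4 * sqrt(N/k) = 51471.8540; the exact maximiser is used here.)
Optimal iterations = 51471

51471


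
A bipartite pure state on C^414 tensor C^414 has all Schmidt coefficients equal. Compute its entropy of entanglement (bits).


For a maximally entangled state in d x d:
S = log2(d) = log2(414)
= 8.6935

8.6935


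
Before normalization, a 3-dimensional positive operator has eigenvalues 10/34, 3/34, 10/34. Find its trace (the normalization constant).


tr(M) = sum of eigenvalues
= 10/34 + 3/34 + 10/34
= 23/34
= 0.6765

0.6765


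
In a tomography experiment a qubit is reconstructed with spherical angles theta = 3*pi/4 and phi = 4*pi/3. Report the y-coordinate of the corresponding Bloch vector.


theta = 2.3562, phi = 4.1888
r_y = sin(theta)*sin(phi) = 0.7071 * -0.8660
r_y = -0.6124

-0.6124


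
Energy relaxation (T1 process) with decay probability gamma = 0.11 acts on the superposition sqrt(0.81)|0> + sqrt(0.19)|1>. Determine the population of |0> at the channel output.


For amplitude damping with parameter gamma on state sqrt(a)|0> + sqrt(b)|1>:
alpha^2 = 0.81, beta^2 = 0.19
P(|0>) = alpha^2 + gamma * beta^2
= 0.81 + 0.11 * 0.19
= 0.81 + 0.0209
= 0.8309

0.8309


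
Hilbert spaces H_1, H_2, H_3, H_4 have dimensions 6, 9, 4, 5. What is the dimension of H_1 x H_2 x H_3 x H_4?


dim(H_1 x H_2 x H_3 x H_4) = 6 * 9 * 4 * 5
= 54 * 4 * 5
= 216 * 5
= 1080

1080


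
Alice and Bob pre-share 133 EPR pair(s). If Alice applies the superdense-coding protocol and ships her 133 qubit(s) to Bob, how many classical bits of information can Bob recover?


Superdense coding allows 2 classical bits per shared entangled pair.
133 pair(s) -> 2 * 133 = 266 classical bits

266


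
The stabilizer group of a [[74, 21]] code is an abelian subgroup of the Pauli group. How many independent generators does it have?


For an [[n,k]] stabilizer code:
Number of stabilizer generators = n - k
= 74 - 21
= 53

53


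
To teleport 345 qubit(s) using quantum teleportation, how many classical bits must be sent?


Quantum teleportation requires 2 classical bits per qubit teleported.
345 qubit(s) -> 2 * 345 = 690 classical bits

690


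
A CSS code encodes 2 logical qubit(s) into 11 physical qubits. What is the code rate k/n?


Code rate R = k/n
= 2/11
= 0.1818

0.1818


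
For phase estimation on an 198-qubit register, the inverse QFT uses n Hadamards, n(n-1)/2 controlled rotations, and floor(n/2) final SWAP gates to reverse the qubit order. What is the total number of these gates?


Hadamard gates: 198
Controlled rotations: n*(n-1)/2 = 198*197/2 = 19503
SWAP gates: floor(n/2) = floor(198/2) = 99
Total = 198 + 19503 + 99
= 19800

19800


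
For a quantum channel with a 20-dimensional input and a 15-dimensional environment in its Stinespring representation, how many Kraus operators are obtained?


Tracing out the environment in an orthonormal basis {|i>_E} gives Kraus operators K_i = <i|_E U |0>_E.
Number of Kraus operators = dim(H_env) = d_env
= 15

15


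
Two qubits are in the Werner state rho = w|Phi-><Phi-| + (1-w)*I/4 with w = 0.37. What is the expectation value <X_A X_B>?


|Phi-> = (|00> - |11>)/sqrt(2)
For the pure Bell state, <X_A X_B> = -1 (Bell-state Pauli correlator).
The maximally-mixed part I/4 has tr(I/4 * P tensor P) = 0 for any traceless Pauli P.
So <X_A X_B>_rho = w * (-1) + (1 - w) * 0
= 0.37 * (-1)
= -0.3700

-0.3700


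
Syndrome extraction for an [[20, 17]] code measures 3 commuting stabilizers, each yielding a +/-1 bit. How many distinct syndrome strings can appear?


Each stabilizer generator gives a binary (+1 or -1) measurement outcome.
With 3 independent generators:
Total syndromes = 2^3
= 8

8


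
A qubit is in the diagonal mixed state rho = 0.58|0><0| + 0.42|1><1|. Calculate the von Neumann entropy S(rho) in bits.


S = -p*log2(p) - (1-p)*log2(1-p)
p = 0.5800, 1-p = 0.4200
= -0.5800 * log2(0.5800) - 0.4200 * log2(0.4200)
= -(-0.4558) - (-0.5256)
= 0.9815

0.9815


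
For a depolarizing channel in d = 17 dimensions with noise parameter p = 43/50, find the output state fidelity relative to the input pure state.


F = (1-p) + p/d
= (1 - 0.8600) + 0.8600/17
= 0.1400 + 0.0506
= 0.1906

0.1906


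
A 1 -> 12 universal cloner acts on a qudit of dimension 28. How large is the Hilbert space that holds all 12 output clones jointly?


Output space = H^(tensor 12) where dim(H) = 28
dim = 28^12
= 784 (after 2 factors)
= 21952 (after 3 factors)
= 614656 (after 4 factors)
= 17210368 (after 5 factors)
= 481890304 (after 6 factors)
= 13492928512 (after 7 factors)
= 377801998336 (after 8 factors)
= 10578455953408 (after 9 factors)
= 296196766695424 (after 10 factors)
= 8293509467471872 (after 11 factors)
= 232218265089212416 (after 12 factors)
= 232218265089212416

232218265089212416


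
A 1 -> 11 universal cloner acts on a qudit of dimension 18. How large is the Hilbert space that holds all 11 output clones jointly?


Output space = H^(tensor 11) where dim(H) = 18
dim = 18^11
= 324 (after 2 factors)
= 5832 (after 3 factors)
= 104976 (after 4 factors)
= 1889568 (after 5 factors)
= 34012224 (after 6 factors)
= 612220032 (after 7 factors)
= 11019960576 (after 8 factors)
= 198359290368 (after 9 factors)
= 3570467226624 (after 10 factors)
= 64268410079232 (after 11 factors)
= 64268410079232

64268410079232


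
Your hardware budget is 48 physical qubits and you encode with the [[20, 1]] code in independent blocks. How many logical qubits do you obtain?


Each code block uses 20 physical qubits for 1 logical qubit(s).
Number of complete blocks = floor(48 / 20) = 2
Logical qubits = 2 * 1
= 2

2


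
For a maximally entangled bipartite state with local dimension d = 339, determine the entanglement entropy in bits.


For a maximally entangled state in d x d:
S = log2(d) = log2(339)
= 8.4051

8.4051


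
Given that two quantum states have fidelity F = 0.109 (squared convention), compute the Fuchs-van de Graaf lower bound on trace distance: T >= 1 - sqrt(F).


Fuchs-van de Graaf (squared-fidelity convention): 1 - sqrt(F) <= T <= sqrt(1 - F).
Lower bound: T >= 1 - sqrt(F)
sqrt(F) = sqrt(0.109) = 0.3302
T >= 1 - 0.3302
T >= 0.6698

0.6698


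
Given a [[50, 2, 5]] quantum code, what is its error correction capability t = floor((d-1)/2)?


Code parameters: [[50, 2, 5]], distance d = 5.
Number of correctable errors = floor((d-1)/2)
= floor((5 - 1)/2)
= floor(4/2)
= 2

2


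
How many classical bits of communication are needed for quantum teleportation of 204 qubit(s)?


Quantum teleportation requires 2 classical bits per qubit teleported.
204 qubit(s) -> 2 * 204 = 408 classical bits

408


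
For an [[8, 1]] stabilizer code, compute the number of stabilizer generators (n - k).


For an [[n,k]] stabilizer code:
Number of stabilizer generators = n - k
= 8 - 1
= 7

7


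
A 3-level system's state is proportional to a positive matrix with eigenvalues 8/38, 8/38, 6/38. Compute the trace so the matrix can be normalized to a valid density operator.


tr(M) = sum of eigenvalues
= 8/38 + 8/38 + 6/38
= 22/38
= 0.5789

0.5789


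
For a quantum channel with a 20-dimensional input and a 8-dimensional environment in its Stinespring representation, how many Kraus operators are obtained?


Tracing out the environment in an orthonormal basis {|i>_E} gives Kraus operators K_i = <i|_E U |0>_E.
Number of Kraus operators = dim(H_env) = d_env
= 8

8


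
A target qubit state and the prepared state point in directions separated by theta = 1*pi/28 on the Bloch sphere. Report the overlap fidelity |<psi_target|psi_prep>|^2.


For states separated by angle theta on Bloch sphere:
F = cos^2(theta/2)
theta = 1*pi/28 = 0.1122
theta/2 = 0.0561
cos(theta/2) = 0.9984
F = 0.9969

0.9969


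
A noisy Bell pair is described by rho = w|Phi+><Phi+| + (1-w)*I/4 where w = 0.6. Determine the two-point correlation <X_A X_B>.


|Phi+> = (|00> + |11>)/sqrt(2)
For the pure Bell state, <X_A X_B> = +1 (Bell-state Pauli correlator).
The maximally-mixed part I/4 has tr(I/4 * P tensor P) = 0 for any traceless Pauli P.
So <X_A X_B>_rho = w * (+1) + (1 - w) * 0
= 0.6 * (+1)
= 0.6000

0.6000
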